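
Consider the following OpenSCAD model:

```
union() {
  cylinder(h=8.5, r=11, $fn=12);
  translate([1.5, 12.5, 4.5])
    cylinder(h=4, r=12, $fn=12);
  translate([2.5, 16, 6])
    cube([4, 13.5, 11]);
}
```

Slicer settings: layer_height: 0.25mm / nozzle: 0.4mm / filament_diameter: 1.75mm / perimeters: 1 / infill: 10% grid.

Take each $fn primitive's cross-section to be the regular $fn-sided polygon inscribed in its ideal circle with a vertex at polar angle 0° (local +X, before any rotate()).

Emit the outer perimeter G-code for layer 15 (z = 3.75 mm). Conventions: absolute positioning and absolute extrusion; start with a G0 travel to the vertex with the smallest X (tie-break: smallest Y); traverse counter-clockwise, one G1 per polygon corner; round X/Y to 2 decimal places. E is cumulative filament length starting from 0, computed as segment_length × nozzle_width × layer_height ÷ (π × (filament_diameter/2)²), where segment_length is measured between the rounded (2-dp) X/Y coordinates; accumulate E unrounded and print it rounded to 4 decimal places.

At z = 3.75 mm: the cylinder: section is a regular 12-gon, circumradius r=11; the cylinder at (1.5, 12.5) does not reach this height (z outside [4.5, 8.5]); the cube at (2.5, 16) is absent (z outside [6, 17]); Taking the union: only the r=11 cylinder is present, so the union is just that shape — 1 connected region. The outline is a single polygon with 12 vertices. Extrusion per mm of travel: 0.4 × 0.25 / (π × 0.875²) = 0.041575. Accumulating E over each segment gives final E = 2.8413.

G0 X-11.00 Y0.00 Z3.75
G1 X-9.53 Y-5.50 E0.2367
G1 X-5.50 Y-9.53 E0.4736
G1 X0.00 Y-11.00 E0.7103
G1 X5.50 Y-9.53 E0.9470
G1 X9.53 Y-5.50 E1.1840
G1 X11.00 Y0.00 E1.4207
G1 X9.53 Y5.50 E1.6573
G1 X5.50 Y9.53 E1.8943
G1 X0.00 Y11.00 E2.1310
G1 X-5.50 Y9.53 E2.3677
G1 X-9.53 Y5.50 E2.6046
G1 X-11.00 Y0.00 E2.8413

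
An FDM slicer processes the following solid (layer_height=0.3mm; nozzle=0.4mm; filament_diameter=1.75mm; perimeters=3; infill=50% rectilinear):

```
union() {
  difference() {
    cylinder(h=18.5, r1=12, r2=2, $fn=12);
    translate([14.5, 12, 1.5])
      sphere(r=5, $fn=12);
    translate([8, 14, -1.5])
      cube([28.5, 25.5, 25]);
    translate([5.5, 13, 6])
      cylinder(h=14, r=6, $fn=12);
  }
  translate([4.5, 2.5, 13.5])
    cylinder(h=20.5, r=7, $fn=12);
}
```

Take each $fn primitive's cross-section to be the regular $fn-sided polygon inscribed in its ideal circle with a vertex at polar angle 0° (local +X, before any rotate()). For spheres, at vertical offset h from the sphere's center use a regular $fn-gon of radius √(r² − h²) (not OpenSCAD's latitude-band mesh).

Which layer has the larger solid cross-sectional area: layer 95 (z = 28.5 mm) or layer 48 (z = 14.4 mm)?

Layer 95 (z = 28.5): the cone does not reach this height (z outside [0, 18.5]); the sphere at (14.5, 12) does not reach this height (|z−center|=27.000 > r=5); the cube at (8, 14) does not reach this height (z outside [-1.5, 23.5]); the cylinder at (5.5, 13) is absent (z outside [6, 20]); After the difference (first − rest): the first operand is absent here, so nothing remains; the r=7 cylinder at (4.5, 2.5) contributes a regular 12-gon of circumradius 7 (area = (12/2)·7.000²·sin(360°/12) = 147.00 mm²); Merging all regions: only the r=7 cylinder at (4.5, 2.5) is present, so the union is just that shape — area = 147.00 mm². So its area = 147.00 mm². Layer 48 (z = 14.4): the cone contributes a regular 12-gon of circumradius 4.216 (interpolated between r1=12 and r2=2 at t=0.778) (area = (12/2)·4.216²·sin(360°/12) = 53.33 mm²); the sphere at (14.5, 12) is not intersected at this z (|z−center|=12.900 > r=5); the 28.5×25.5 cube at (8, 14) contributes its full rectangle (area 726.75 mm²); the r=6 cylinder at (5.5, 13) contributes a regular 12-gon of circumradius 6 (area = (12/2)·6.000²·sin(360°/12) = 108.00 mm²); Subtracting the remaining from the first: starting from the cone (53.33 mm²), the 28.5×25.5 cube at (8, 14) misses the remaining region (no effect); the r=6 cylinder at (5.5, 13) misses the remaining region (no effect) — area = 53.33 mm²; the cylinder at (4.5, 2.5): section is a regular 12-gon, circumradius r=7 (area = (12/2)·7.000²·sin(360°/12) = 147.00 mm²); Merging all regions: the regions partially overlap — summed areas 200.33 mm² minus the doubly-counted overlap 37.13 mm² gives 163.20 mm² — area = 163.20 mm². So its area = 163.20 mm². Layer 48 is larger (163.20 vs 147.00 mm²).

layer 48 (z = 14.4 mm)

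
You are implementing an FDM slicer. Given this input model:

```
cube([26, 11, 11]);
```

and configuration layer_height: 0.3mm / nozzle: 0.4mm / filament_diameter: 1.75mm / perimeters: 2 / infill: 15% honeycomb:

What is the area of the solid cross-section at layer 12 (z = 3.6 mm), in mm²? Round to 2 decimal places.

286.00 mm²

At z = 3.6 mm: the 26×11 cube contributes its full rectangle (area 286.00 mm²). Overall, the cross-section is a single solid region. Net area = 286.00 mm².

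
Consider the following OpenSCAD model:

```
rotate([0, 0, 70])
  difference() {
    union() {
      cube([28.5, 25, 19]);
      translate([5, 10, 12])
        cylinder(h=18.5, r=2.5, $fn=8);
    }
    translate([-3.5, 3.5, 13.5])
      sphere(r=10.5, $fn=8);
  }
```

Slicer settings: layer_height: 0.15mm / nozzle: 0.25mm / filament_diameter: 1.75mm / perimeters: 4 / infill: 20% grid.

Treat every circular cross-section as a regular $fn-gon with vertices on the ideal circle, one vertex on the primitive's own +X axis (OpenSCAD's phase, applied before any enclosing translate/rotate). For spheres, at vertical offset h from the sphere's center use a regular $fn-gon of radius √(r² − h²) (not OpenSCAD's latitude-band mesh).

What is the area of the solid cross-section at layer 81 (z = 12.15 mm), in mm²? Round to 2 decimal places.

At z = 12.15 mm: the 28.5×25 cube contributes its full rectangle (area 712.50 mm²); the cylinder at (5, 10): section is a regular 8-gon, circumradius r=2.5 (area = (8/2)·2.500²·sin(360°/8) = 17.68 mm²); Combining (union): the r=2.5 cylinder at (5, 10) lies entirely inside the 28.5×25 cube, so the union is just the 28.5×25 cube — area = 712.50 mm²; the r=10.5 sphere at (-3.5, 3.5) contributes a regular 8-gon of circumradius √(10.5²−1.35²) = 10.413 (area = (8/2)·10.413²·sin(360°/8) = 306.68 mm²); Taking the first minus the rest: starting from that combined region (712.50 mm²), the r=10.5 sphere at (-3.5, 3.5) partially overlaps it — only the 64.42 mm² overlap (of its 306.68 mm²) is removed, clipping the outline — area = 648.08 mm²; (rotated 70° about Z; rotation is an isometry so areas/perimeters/island counts are preserved). Overall, the cross-section is a single solid region. Net area = 648.08 mm².

648.08 mm²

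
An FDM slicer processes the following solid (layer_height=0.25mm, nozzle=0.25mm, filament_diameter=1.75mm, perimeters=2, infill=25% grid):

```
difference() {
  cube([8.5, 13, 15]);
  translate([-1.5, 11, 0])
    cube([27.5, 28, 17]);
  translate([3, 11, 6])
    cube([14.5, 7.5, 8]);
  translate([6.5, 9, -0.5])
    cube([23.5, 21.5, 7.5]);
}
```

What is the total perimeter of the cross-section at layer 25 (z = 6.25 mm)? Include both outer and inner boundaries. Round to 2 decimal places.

At z = 6.25 mm: the 8.5×13 cube contributes its full rectangle (perimeter 43.00 mm); the 27.5×28 cube at (-1.5, 11) contributes its full rectangle (perimeter 111.00 mm); the cube at (3, 11) is present — its section is the full 14.5×7.5 rectangle (perimeter 44.00 mm); the cube at (6.5, 9) (footprint 23.5×21.5) is included at this height (perimeter 90.00 mm); Taking the first minus the rest: starting from the 8.5×13 cube, the 27.5×28 cube at (-1.5, 11) partially overlaps it — only the 17.00 mm² overlap (of its 770.00 mm²) is removed, clipping the outline; the 14.5×7.5 cube at (3, 11) misses the remaining region (no effect); the 23.5×21.5 cube at (6.5, 9) partially overlaps it — only the 4.00 mm² overlap (of its 505.25 mm²) is removed, clipping the outline — boundary = 39.00 mm. Overall, the cross-section is a single solid region. Total boundary length (outer) = 39.00 mm.

39.00 mm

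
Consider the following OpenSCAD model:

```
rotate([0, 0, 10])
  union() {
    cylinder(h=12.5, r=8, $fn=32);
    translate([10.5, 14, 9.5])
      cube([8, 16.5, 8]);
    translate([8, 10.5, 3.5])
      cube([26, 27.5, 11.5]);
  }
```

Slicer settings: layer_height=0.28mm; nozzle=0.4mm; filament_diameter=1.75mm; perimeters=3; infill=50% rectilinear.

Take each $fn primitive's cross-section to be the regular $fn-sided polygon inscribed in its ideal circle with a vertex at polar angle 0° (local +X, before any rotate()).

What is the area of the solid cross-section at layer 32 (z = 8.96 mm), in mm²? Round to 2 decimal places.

At z = 8.96 mm: the r=8 cylinder contributes a regular 32-gon of circumradius 8 (area = (32/2)·8.000²·sin(360°/32) = 199.77 mm²); the cube at (10.5, 14) is absent (z outside [9.5, 17.5]); the cube at (8, 10.5) (footprint 26×27.5) is included at this height (area 715.00 mm²); Combining (union): the 2 present regions are separate (no shared area or edge), so areas and boundary lengths simply add and each stays a separate island — area = 914.77 mm²; (whole slice rotated 10° about Z — lengths, areas and connectivity unchanged). Overall, the cross-section has 2 separate islands. Net area = 914.77 mm².

914.77 mm²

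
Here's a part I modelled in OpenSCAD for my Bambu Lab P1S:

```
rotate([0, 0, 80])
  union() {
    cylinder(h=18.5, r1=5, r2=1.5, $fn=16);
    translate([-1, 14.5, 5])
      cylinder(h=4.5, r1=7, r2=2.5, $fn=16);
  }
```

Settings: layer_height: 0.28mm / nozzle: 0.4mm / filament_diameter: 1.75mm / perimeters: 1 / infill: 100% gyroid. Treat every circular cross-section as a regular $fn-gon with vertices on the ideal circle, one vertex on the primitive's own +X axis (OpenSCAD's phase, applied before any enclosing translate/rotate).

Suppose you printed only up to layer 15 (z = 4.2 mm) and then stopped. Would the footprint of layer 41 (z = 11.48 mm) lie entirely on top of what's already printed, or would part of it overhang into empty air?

entirely on top

Compare the two slices. At z = 4.2: the cone (r1=5→r2=1.5) has section circumradius 4.205 here — a regular 16-gon (area = (16/2)·4.205²·sin(360°/16) = 54.14 mm²); the cone at (-1, 14.5) does not reach this height (z outside [5, 9.5]); Merging all regions: only the cone is present, so the union is just that shape — area = 54.14 mm²; (rotated 80° about Z; rotation is an isometry so areas/perimeters/island counts are preserved). At z = 11.48: the cone (r1=5→r2=1.5) has section circumradius 2.828 here — a regular 16-gon (area = (16/2)·2.828²·sin(360°/16) = 24.49 mm²); the cone at (-1, 14.5) does not reach this height (z outside [5, 9.5]); Taking the union: only the cone is present, so the union is just that shape — area = 24.49 mm²; (whole slice rotated 80° about Z — lengths, areas and connectivity unchanged). Checking containment: the cross-section at z = 11.48 is a subset of the cross-section at z = 4.2.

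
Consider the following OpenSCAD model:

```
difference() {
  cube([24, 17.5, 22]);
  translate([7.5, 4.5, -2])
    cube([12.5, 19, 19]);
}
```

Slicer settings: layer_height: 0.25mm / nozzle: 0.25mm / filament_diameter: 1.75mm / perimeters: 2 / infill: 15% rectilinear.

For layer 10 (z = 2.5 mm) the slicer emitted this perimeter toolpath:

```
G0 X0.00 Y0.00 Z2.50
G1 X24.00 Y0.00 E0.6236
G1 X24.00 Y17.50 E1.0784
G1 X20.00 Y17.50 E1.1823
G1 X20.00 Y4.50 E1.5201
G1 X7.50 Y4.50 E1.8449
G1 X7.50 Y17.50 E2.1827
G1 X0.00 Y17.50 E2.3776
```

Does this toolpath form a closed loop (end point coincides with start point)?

Start point (G0): (0.00, 0.00). End point (last G1): the path does not return to the start — open.

no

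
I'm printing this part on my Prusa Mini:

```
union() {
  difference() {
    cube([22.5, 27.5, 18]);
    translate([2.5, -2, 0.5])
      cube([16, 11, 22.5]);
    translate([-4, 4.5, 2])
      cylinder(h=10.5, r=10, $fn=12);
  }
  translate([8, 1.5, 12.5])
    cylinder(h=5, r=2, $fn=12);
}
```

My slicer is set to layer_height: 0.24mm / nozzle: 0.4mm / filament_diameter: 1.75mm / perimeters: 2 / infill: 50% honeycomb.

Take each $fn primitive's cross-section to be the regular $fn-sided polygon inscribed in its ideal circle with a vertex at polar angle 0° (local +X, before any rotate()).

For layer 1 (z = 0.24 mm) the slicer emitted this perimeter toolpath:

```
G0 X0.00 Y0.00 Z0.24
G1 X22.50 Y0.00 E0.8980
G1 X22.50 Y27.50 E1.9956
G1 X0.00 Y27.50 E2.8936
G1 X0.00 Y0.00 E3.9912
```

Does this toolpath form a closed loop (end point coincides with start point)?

yes

Start point (G0): (0.00, 0.00). End point (last G1): the path returns to the start — closed.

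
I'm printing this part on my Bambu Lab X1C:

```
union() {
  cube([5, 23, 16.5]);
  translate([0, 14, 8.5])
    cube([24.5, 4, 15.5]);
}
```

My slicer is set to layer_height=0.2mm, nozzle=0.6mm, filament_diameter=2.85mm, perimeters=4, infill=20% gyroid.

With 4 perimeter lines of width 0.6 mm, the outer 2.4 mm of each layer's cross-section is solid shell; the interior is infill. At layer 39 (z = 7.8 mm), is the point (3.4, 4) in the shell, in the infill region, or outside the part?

At z = 7.8 mm: the 5×23 cube contributes its full rectangle; the cube at (0, 14) does not reach this height (z outside [8.5, 24]); Taking the union: only the 5×23 cube is present, so the union is just that shape — 1 connected region. Overall, the cross-section is a single solid region. The nearest boundary edge runs (5.00, 0.00)→(5.00, 23.00); distance from the point to it = 1.60 mm. The point is inside the cross-section, 1.60 mm from the nearest boundary — within the 2.4 mm shell band (4 × 0.6).

shell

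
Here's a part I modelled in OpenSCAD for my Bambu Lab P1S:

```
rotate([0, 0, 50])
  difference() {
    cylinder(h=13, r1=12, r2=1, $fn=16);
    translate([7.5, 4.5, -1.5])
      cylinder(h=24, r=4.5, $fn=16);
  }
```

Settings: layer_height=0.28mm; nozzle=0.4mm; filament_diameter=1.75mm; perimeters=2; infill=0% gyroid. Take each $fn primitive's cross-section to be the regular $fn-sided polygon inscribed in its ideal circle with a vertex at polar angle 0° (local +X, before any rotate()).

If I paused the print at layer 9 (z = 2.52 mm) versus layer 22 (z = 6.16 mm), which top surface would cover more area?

layer 9 (z = 2.52 mm)

Layer 9 (z = 2.52): the cone contributes a regular 16-gon of circumradius 9.868 (interpolated between r1=12 and r2=1 at t=0.194) (area = (16/2)·9.868²·sin(360°/16) = 298.10 mm²); the r=4.5 cylinder at (7.5, 4.5) contributes a regular 16-gon of circumradius 4.5 (area = (16/2)·4.500²·sin(360°/16) = 61.99 mm²); After the difference (first − rest): starting from the cone (298.10 mm²), the r=4.5 cylinder at (7.5, 4.5) partially overlaps it — only the 36.67 mm² overlap (of its 61.99 mm²) is removed, clipping the outline — area = 261.43 mm²; (whole slice rotated 50° about Z — lengths, areas and connectivity unchanged). So its area = 261.43 mm². Layer 22 (z = 6.16): the cone (r1=12→r2=1) has section circumradius 6.788 here — a regular 16-gon (area = (16/2)·6.788²·sin(360°/16) = 141.05 mm²); the r=4.5 cylinder at (7.5, 4.5) contributes a regular 16-gon of circumradius 4.5 (area = (16/2)·4.500²·sin(360°/16) = 61.99 mm²); Subtracting the remaining from the first: starting from the cone (141.05 mm²), the r=4.5 cylinder at (7.5, 4.5) partially overlaps it — only the 10.94 mm² overlap (of its 61.99 mm²) is removed, clipping the outline — area = 130.11 mm²; (rotated 50° about Z; rotation is an isometry so areas/perimeters/island counts are preserved). So its area = 130.11 mm². Layer 9 is larger (261.43 vs 130.11 mm²).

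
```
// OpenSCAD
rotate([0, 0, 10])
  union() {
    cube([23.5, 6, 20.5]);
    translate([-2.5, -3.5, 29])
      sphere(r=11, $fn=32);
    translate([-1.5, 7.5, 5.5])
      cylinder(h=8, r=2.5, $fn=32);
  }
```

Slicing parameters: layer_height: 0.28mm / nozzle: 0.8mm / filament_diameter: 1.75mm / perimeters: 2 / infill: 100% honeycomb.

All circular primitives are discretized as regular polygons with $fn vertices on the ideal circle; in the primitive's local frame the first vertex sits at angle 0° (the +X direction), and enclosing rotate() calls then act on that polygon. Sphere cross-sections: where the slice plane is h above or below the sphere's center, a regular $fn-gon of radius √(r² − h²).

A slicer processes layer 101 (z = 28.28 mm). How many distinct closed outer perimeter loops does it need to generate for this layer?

At z = 28.28 mm: the cube is not intersected at this z (z outside [0, 20.5]); the r=11 sphere at (-2.5, -3.5) slices to a regular 32-gon of circumradius 10.976 (√(r²−h²) with h=0.72 from center); the cylinder at (-1.5, 7.5) does not reach this height (z outside [5.5, 13.5]); Combining (union): only the r=11 sphere at (-2.5, -3.5) is present, so the union is just that shape — 1 connected region; (whole slice rotated 10° about Z — lengths, areas and connectivity unchanged). The result has 1 disconnected region.

1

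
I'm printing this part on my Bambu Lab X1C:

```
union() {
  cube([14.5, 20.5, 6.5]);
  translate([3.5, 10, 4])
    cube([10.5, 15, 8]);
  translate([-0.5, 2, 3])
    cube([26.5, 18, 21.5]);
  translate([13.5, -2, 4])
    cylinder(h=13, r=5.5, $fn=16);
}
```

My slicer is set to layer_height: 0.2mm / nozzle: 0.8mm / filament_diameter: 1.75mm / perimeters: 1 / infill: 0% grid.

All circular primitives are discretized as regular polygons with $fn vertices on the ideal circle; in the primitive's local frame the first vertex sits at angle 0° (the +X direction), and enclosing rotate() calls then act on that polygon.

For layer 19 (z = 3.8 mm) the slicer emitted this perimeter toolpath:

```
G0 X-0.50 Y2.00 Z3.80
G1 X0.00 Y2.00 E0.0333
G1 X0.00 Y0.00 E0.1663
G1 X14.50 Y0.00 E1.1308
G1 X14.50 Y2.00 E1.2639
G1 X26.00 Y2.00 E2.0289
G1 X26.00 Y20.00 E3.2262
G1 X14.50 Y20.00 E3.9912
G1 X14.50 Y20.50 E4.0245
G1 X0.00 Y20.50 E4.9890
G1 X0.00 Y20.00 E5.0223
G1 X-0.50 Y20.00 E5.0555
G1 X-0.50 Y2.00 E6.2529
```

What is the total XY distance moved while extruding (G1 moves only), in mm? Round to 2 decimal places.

94.00 mm

Sum the Euclidean lengths of each G1 segment: total = 94.00 mm.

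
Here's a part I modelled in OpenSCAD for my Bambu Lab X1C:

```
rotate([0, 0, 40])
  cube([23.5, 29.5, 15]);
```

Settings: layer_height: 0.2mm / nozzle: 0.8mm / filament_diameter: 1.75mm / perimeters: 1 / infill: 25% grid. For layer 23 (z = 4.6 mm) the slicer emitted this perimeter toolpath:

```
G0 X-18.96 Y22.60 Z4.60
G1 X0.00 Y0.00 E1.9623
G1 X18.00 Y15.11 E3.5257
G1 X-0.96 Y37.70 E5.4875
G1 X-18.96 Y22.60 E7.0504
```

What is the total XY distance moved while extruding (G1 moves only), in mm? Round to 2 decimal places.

105.99 mm

Sum the Euclidean lengths of each G1 segment: total = 105.99 mm.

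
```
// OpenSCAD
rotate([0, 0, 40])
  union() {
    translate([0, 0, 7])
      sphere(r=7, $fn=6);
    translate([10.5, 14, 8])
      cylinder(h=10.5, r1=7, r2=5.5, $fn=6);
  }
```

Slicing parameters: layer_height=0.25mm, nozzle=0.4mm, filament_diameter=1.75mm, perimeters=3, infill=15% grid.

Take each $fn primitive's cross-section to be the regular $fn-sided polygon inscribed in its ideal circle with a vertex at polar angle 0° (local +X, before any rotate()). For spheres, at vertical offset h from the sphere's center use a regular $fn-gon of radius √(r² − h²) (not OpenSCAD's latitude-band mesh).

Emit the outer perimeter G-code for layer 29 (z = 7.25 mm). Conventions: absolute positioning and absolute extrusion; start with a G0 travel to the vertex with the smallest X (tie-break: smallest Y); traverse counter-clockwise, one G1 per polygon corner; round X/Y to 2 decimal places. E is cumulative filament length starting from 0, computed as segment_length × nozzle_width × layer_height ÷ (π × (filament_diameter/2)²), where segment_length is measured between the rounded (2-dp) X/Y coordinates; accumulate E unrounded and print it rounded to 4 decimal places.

G0 X-6.57 Y2.39 Z7.25
G1 X-5.36 Y-4.50 E0.2908
G1 X1.21 Y-6.89 E0.5815
G1 X6.57 Y-2.39 E0.8725
G1 X5.36 Y4.50 E1.1633
G1 X-1.21 Y6.89 E1.4540
G1 X-6.57 Y2.39 E1.7449

At z = 7.25 mm: the r=7 sphere contributes a regular 6-gon of circumradius √(7²−0.25²) = 6.996; the cone at (10.5, 14) is not intersected at this z (z outside [8, 18.5]); Merging all regions: only the r=7 sphere is present, so the union is just that shape — 1 connected region; (rotated 40° about Z; rotation is an isometry so areas/perimeters/island counts are preserved). The outline is a single polygon with 6 vertices. Extrusion per mm of travel: 0.4 × 0.25 / (π × 0.875²) = 0.041575. Accumulating E over each segment gives final E = 1.7449.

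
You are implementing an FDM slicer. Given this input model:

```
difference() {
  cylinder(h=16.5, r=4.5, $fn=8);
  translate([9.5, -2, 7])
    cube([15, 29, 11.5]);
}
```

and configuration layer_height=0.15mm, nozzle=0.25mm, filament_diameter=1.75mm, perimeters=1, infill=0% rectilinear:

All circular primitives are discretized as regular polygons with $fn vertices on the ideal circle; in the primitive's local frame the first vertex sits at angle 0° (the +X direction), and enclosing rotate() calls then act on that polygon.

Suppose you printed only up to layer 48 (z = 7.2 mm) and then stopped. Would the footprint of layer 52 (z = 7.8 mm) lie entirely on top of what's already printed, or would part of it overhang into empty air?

Compare the two slices. At z = 7.2: the r=4.5 cylinder gives a regular 8-gon of circumradius 4.5 (constant along its height) (area = (8/2)·4.500²·sin(360°/8) = 57.28 mm²); the 15×29 cube at (9.5, -2) contributes its full rectangle (area 435.00 mm²); Taking the first minus the rest: starting from the r=4.5 cylinder (57.28 mm²), the 15×29 cube at (9.5, -2) misses the remaining region (no effect) — area = 57.28 mm². At z = 7.8: the r=4.5 cylinder gives a regular 8-gon of circumradius 4.5 (constant along its height) (area = (8/2)·4.500²·sin(360°/8) = 57.28 mm²); the cube at (9.5, -2) is present — its section is the full 15×29 rectangle (area 435.00 mm²); After the difference (first − rest): starting from the r=4.5 cylinder (57.28 mm²), the 15×29 cube at (9.5, -2) misses the remaining region (no effect) — area = 57.28 mm². Checking containment: the cross-section at z = 7.8 is a subset of the cross-section at z = 7.2.

entirely on top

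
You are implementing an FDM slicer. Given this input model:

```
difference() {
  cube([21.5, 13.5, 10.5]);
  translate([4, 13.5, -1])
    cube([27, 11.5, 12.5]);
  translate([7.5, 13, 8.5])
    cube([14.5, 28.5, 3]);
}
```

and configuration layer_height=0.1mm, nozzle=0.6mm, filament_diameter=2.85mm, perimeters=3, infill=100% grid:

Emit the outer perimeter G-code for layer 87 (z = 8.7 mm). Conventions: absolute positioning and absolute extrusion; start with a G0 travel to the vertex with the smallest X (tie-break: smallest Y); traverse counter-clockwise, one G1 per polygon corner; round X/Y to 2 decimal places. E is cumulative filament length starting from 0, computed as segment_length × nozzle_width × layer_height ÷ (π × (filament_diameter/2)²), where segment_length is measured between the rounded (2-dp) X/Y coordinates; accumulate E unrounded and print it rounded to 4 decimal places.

G0 X0.00 Y0.00 Z8.70
G1 X21.50 Y0.00 E0.2022
G1 X21.50 Y13.00 E0.3245
G1 X7.50 Y13.00 E0.4562
G1 X7.50 Y13.50 E0.4609
G1 X0.00 Y13.50 E0.5314
G1 X0.00 Y0.00 E0.6584

At z = 8.7 mm: the cube is present — its section is the full 21.5×13.5 rectangle; the 27×11.5 cube at (4, 13.5) contributes its full rectangle; the 14.5×28.5 cube at (7.5, 13) contributes its full rectangle; Subtracting the remaining from the first: starting from the 21.5×13.5 cube, the 27×11.5 cube at (4, 13.5) misses the remaining region (no effect); the 14.5×28.5 cube at (7.5, 13) partially overlaps it — only the 7.00 mm² overlap (of its 413.25 mm²) is removed, clipping the outline — 1 connected region. The outline is a single polygon with 6 vertices. Extrusion per mm of travel: 0.6 × 0.1 / (π × 1.425²) = 0.009405. Accumulating E over each segment gives final E = 0.6584.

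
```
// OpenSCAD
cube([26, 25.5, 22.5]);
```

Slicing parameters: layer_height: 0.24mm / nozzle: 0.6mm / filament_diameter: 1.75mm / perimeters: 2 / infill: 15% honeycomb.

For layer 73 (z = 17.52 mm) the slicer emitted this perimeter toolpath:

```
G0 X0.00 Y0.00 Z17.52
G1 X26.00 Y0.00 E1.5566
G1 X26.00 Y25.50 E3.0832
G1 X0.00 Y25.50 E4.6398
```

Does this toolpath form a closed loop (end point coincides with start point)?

no

Start point (G0): (0.00, 0.00). End point (last G1): the path does not return to the start — open.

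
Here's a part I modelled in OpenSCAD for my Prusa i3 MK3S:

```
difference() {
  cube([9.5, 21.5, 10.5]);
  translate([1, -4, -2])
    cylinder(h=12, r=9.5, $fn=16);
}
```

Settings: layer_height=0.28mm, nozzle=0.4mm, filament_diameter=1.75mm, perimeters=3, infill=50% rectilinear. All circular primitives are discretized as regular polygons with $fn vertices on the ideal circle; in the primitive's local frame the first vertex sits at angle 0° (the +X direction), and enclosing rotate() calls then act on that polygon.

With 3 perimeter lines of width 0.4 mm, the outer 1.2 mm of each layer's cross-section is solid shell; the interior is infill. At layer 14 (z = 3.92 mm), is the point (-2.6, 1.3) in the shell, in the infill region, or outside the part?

outside

At z = 3.92 mm: the cube (footprint 9.5×21.5) is included at this height; the r=9.5 cylinder at (1, -4) gives a regular 16-gon of circumradius 9.5 (constant along its height); After the difference (first − rest): starting from the 9.5×21.5 cube, the r=9.5 cylinder at (1, -4) partially overlaps it — only the 38.10 mm² overlap (of its 276.30 mm²) is removed, clipping the outline — 1 connected region. Overall, the cross-section is a single solid region. The nearest boundary edge runs (1.00, 5.50)→(0.00, 5.30); distance from the point to it = 4.77 mm. The point is not inside any of the regions above, so it lies outside the cross-section (4.77 mm from the nearest boundary).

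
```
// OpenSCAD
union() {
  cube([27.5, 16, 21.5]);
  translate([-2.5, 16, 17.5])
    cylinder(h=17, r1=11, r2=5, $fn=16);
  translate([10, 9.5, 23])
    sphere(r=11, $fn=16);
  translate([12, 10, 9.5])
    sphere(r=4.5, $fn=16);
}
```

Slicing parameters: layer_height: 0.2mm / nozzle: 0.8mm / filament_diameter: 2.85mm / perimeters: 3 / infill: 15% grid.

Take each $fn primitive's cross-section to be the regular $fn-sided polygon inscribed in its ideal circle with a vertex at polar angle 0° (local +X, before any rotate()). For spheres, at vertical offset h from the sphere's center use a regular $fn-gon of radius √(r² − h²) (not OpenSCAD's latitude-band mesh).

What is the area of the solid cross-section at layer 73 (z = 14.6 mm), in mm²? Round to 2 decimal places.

At z = 14.6 mm: the cube is present — its section is the full 27.5×16 rectangle (area 440.00 mm²); the cone at (-2.5, 16) does not reach this height (z outside [17.5, 34.5]); the r=11 sphere at (10, 9.5) slices to a regular 16-gon of circumradius 7.102 (√(r²−h²) with h=8.4 from center) (area = (16/2)·7.102²·sin(360°/16) = 154.42 mm²); the sphere at (12, 10) is absent (|z−center|=5.100 > r=4.5); Combining (union): the regions partially overlap — summed areas 594.42 mm² minus the doubly-counted overlap 152.61 mm² gives 441.81 mm² — area = 441.81 mm². Overall, the cross-section is a single solid region. Net area = 441.81 mm².

441.81 mm²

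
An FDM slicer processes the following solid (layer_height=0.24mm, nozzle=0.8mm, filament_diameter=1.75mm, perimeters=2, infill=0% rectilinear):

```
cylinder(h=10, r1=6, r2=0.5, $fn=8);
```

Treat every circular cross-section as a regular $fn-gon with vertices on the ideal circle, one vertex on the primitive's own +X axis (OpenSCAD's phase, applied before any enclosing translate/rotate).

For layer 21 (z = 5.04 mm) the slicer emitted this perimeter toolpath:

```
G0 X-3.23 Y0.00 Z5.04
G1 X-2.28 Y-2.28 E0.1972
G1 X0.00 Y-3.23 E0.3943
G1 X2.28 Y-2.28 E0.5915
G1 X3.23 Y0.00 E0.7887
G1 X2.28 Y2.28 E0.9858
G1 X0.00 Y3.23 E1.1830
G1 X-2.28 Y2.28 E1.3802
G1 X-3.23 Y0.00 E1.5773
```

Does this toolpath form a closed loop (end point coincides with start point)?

Start point (G0): (-3.23, 0.00). End point (last G1): the path returns to the start — closed.

yes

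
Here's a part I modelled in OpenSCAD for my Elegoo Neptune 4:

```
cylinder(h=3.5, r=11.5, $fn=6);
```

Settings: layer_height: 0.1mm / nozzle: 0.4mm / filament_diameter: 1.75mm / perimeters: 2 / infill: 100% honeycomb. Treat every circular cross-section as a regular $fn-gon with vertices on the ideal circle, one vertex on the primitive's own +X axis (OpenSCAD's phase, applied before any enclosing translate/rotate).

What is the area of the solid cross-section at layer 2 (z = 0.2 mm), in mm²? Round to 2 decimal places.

At z = 0.2 mm: the r=11.5 cylinder contributes a regular 6-gon of circumradius 11.5 (area = (6/2)·11.500²·sin(360°/6) = 343.60 mm²). Overall, the cross-section is a single solid region. Net area = 343.60 mm².

343.60 mm²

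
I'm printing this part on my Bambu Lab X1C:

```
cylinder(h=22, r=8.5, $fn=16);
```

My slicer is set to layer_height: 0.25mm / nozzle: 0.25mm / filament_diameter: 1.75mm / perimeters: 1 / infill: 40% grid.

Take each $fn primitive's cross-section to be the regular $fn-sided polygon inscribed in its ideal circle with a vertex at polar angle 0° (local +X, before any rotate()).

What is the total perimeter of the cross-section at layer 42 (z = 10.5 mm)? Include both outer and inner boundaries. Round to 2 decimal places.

At z = 10.5 mm: the r=8.5 cylinder gives a regular 16-gon of circumradius 8.5 (constant along its height) (perimeter = 2·16·8.500·sin(180°/16) = 53.06 mm). Overall, the cross-section is a single solid region. Total boundary length (outer) = 53.06 mm.

53.06 mm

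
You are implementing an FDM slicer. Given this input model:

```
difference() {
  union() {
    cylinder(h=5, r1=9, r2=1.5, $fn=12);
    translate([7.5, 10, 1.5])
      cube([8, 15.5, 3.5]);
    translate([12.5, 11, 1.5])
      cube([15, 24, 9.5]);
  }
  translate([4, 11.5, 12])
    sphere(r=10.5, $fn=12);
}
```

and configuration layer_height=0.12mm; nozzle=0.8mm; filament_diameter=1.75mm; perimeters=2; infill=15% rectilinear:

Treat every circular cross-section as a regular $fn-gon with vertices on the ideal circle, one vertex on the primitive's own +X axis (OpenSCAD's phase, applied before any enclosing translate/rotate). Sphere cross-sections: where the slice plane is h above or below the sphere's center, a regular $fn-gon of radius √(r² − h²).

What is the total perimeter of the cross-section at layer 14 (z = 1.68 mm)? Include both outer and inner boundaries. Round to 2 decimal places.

At z = 1.68 mm: the cone: at t=0.336 of its height the radius interpolates to r₁+(r₂−r₁)t = 6.480, giving a regular 12-gon of that circumradius (perimeter = 2·12·6.480·sin(180°/12) = 40.25 mm); the cube at (7.5, 10) is present — its section is the full 8×15.5 rectangle (perimeter 47.00 mm); the cube at (12.5, 11) (footprint 15×24) is included at this height (perimeter 78.00 mm); Taking the union: the regions partially overlap (shared area 43.50 mm²), so the edge portions inside another operand are dropped and the merged outline is re-measured after clipping — boundary = 130.25 mm; the r=10.5 sphere at (4, 11.5) contributes a regular 12-gon of circumradius √(10.5²−10.32²) = 1.936 (perimeter = 2·12·1.936·sin(180°/12) = 12.02 mm); Subtracting the remaining from the first: starting from that combined region, the r=10.5 sphere at (4, 11.5) misses the remaining region (no effect) — boundary = 130.25 mm. Overall, the cross-section has 2 separate islands. Total boundary length (outer) = 130.25 mm.

130.25 mm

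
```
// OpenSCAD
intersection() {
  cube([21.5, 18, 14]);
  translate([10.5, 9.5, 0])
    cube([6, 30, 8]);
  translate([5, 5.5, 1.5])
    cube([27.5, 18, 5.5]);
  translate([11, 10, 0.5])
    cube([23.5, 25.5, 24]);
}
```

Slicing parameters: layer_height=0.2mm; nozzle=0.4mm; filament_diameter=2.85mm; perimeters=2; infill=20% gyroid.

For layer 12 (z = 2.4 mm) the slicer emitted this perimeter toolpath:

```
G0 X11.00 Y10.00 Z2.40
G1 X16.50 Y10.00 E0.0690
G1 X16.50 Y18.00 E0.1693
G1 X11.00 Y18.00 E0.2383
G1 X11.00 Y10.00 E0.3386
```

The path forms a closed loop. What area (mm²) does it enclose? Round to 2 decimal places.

Apply the shoelace formula to the sequence of (X, Y) vertices; enclosed area = 44.00 mm².

44.00 mm²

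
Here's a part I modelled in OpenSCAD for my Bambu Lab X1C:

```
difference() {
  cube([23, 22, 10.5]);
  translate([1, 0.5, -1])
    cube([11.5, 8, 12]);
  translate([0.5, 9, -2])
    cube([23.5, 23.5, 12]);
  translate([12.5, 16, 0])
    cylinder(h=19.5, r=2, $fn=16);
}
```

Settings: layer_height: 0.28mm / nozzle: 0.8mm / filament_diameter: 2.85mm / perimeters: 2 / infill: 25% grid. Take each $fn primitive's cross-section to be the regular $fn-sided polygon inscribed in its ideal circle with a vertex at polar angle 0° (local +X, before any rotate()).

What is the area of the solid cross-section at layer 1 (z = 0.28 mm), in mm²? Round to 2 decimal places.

At z = 0.28 mm: the 23×22 cube contributes its full rectangle (area 506.00 mm²); the cube at (1, 0.5) is present — its section is the full 11.5×8 rectangle (area 92.00 mm²); the cube at (0.5, 9) (footprint 23.5×23.5) is included at this height (area 552.25 mm²); the r=2 cylinder at (12.5, 16) contributes a regular 16-gon of circumradius 2 (area = (16/2)·2.000²·sin(360°/16) = 12.25 mm²); After the difference (first − rest): starting from the 23×22 cube (506.00 mm²), the 11.5×8 cube at (1, 0.5) lies wholly inside it (removes its full 92.00 mm² and its 39.00 mm outline becomes a hole wall); the 23.5×23.5 cube at (0.5, 9) partially overlaps it — only the 292.50 mm² overlap (of its 552.25 mm²) is removed, clipping the outline; the r=2 cylinder at (12.5, 16) misses the remaining region (no effect) — area = 121.50 mm². Overall, the cross-section is one region with 1 hole. Net area = 121.50 mm².

121.50 mm²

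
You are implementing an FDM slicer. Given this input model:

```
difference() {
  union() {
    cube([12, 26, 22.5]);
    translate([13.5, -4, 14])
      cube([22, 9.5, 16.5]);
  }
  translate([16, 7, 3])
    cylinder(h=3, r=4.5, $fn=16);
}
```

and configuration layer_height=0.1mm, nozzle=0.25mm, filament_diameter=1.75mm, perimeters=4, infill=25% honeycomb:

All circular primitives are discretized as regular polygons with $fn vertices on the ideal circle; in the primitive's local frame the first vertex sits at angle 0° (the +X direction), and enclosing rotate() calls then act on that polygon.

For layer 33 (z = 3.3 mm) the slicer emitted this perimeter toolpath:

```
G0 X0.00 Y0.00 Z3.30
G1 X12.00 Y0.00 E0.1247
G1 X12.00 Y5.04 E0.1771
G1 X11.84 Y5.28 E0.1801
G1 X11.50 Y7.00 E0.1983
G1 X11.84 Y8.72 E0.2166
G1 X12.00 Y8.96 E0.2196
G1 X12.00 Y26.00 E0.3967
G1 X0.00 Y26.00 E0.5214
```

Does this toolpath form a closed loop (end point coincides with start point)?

Start point (G0): (0.00, 0.00). End point (last G1): the path does not return to the start — open.

no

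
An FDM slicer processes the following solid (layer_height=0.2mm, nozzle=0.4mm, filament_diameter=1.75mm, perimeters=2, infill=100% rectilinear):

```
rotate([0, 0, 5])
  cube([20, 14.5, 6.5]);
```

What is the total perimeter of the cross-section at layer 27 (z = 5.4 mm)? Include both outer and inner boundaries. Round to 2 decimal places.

At z = 5.4 mm: the 20×14.5 cube contributes its full rectangle (perimeter 69.00 mm); (rotated 5° about Z; rotation is an isometry so areas/perimeters/island counts are preserved). Overall, the cross-section is a single solid region. Total boundary length (outer) = 69.00 mm.

69.00 mm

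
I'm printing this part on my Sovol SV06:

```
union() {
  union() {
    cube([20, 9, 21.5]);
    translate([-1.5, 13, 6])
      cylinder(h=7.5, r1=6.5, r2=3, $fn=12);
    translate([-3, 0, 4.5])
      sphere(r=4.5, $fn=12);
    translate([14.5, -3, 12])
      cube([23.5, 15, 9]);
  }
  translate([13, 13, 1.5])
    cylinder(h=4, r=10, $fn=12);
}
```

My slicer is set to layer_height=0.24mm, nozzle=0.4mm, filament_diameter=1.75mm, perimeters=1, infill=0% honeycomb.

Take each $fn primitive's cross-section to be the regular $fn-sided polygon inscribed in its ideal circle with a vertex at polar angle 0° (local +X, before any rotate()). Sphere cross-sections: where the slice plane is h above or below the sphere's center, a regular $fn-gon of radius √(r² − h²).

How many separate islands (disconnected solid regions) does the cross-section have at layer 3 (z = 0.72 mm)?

2

At z = 0.72 mm: the cube is present — its section is the full 20×9 rectangle; the cone at (-1.5, 13) is not intersected at this z (z outside [6, 13.5]); the sphere at (-3, 0): section is a regular 12-gon, circumradius = √(r²−h²) = √(4.5²−3.78²) = 2.442; the cube at (14.5, -3) is absent (z outside [12, 21]); Taking the union: the 2 present regions are separate (no shared area or edge), so areas and boundary lengths simply add and each stays a separate island — 2 connected regions; the cylinder at (13, 13) does not reach this height (z outside [1.5, 5.5]); Combining (union): only the result so far is present, so the union is just that shape — 2 connected regions. Overall, the cross-section has 2 separate islands. Island count = 2.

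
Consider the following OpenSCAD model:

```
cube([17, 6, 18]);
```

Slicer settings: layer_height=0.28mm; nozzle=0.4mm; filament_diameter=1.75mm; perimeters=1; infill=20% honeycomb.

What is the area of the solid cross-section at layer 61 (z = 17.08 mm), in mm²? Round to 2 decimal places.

102.00 mm²

At z = 17.08 mm: the 17×6 cube contributes its full rectangle (area 102.00 mm²). Overall, the cross-section is a single solid region. Net area = 102.00 mm².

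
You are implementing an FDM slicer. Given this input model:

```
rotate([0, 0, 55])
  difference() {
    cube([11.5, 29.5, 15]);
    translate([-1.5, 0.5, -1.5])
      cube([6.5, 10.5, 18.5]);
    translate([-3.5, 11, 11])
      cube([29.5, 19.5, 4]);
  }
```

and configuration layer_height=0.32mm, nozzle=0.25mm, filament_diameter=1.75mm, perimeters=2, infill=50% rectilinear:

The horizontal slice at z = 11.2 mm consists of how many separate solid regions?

1

At z = 11.2 mm: the cube (footprint 11.5×29.5) is included at this height; the cube at (-1.5, 0.5) (footprint 6.5×10.5) is included at this height; the cube at (-3.5, 11) is present — its section is the full 29.5×19.5 rectangle; After the difference (first − rest): starting from the 11.5×29.5 cube, the 6.5×10.5 cube at (-1.5, 0.5) partially overlaps it — only the 52.50 mm² overlap (of its 68.25 mm²) is removed, clipping the outline; the 29.5×19.5 cube at (-3.5, 11) partially overlaps it — only the 212.75 mm² overlap (of its 575.25 mm²) is removed, clipping the outline — 1 connected region; (rotated 55° about Z; rotation is an isometry so areas/perimeters/island counts are preserved). The result has 1 disconnected region.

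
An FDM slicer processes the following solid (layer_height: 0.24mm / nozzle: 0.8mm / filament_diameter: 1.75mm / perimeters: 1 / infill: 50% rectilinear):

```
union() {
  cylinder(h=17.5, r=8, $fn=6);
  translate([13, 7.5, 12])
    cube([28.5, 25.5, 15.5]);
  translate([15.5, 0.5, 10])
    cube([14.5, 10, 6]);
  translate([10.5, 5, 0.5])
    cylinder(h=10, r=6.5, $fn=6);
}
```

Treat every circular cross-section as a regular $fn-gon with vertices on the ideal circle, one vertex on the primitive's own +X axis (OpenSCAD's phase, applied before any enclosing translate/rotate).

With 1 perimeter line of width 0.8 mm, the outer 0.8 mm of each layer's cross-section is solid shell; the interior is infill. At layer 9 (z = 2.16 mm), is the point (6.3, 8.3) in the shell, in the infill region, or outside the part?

shell

At z = 2.16 mm: the r=8 cylinder contributes a regular 6-gon of circumradius 8; the cube at (13, 7.5) is not intersected at this z (z outside [12, 27.5]); the cube at (15.5, 0.5) is absent (z outside [10, 16]); the cylinder at (10.5, 5): section is a regular 6-gon, circumradius r=6.5; Taking the union: the regions partially overlap (shared area 6.57 mm²), so overlapping operands fuse into one piece — 1 connected region. Overall, the cross-section is a single solid region. The nearest boundary edge runs (4.56, 5.96)→(7.25, 10.63); distance from the point to it = 0.34 mm. The point is inside the cross-section, 0.34 mm from the nearest boundary — within the 0.8 mm shell band (1 × 0.8).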